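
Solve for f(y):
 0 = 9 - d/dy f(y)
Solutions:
 f(y) = C1 + 9*y


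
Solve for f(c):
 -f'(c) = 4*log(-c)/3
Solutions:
 f(c) = C1 - 4*c*log(-c)/3 + 4*c/3


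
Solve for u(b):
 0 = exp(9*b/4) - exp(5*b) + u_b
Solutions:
 u(b) = C1 - 4*exp(9*b/4)/9 + exp(5*b)/5


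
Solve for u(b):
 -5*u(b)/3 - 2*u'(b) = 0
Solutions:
 u(b) = C1*exp(-5*b/6)


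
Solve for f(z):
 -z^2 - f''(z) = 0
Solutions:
 f(z) = C1 + C2*z - z^4/12


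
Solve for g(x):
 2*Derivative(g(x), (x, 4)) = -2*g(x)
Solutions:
 g(x) = (C1*sin(sqrt(2)*x/2) + C2*cos(sqrt(2)*x/2))*exp(-sqrt(2)*x/2) + (C3*sin(sqrt(2)*x/2) + C4*cos(sqrt(2)*x/2))*exp(sqrt(2)*x/2)


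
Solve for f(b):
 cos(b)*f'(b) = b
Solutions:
 f(b) = C1 + Integral(b/cos(b), b)


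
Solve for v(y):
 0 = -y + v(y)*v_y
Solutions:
 v(y) = -sqrt(C1 + y^2)
 v(y) = sqrt(C1 + y^2)


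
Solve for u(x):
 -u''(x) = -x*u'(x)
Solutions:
 u(x) = C1 + C2*erfi(sqrt(2)*x/2)


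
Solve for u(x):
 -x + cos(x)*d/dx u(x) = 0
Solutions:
 u(x) = C1 + Integral(x/cos(x), x)


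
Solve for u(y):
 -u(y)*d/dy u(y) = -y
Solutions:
 u(y) = -sqrt(C1 + y^2)
 u(y) = sqrt(C1 + y^2)


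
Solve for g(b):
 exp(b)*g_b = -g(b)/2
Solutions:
 g(b) = C1*exp(exp(-b)/2)


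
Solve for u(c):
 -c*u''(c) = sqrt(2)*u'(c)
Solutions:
 u(c) = C1 + C2*c^(1 - sqrt(2))


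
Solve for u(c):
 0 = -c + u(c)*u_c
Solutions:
 u(c) = -sqrt(C1 + c^2)
 u(c) = sqrt(C1 + c^2)


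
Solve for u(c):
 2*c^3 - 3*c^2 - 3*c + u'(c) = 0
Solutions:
 u(c) = C1 - c^4/2 + c^3 + 3*c^2/2


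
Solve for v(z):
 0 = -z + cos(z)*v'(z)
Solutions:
 v(z) = C1 + Integral(z/cos(z), z)


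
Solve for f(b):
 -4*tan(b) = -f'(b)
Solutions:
 f(b) = C1 - 4*log(cos(b))


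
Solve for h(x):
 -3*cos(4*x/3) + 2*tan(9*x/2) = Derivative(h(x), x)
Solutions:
 h(x) = C1 - 4*log(cos(9*x/2))/9 - 9*sin(4*x/3)/4


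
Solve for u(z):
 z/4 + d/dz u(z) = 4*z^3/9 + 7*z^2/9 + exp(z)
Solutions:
 u(z) = C1 + z^4/9 + 7*z^3/27 - z^2/8 + exp(z)


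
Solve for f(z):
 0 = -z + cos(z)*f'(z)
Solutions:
 f(z) = C1 + Integral(z/cos(z), z)


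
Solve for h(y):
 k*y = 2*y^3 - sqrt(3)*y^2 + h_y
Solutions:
 h(y) = C1 + k*y^2/2 - y^4/2 + sqrt(3)*y^3/3


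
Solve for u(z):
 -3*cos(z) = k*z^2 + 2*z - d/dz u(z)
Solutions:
 u(z) = C1 + k*z^3/3 + z^2 + 3*sin(z)


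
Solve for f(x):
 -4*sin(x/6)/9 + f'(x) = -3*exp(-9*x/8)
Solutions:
 f(x) = C1 - 8*cos(x/6)/3 + 8*exp(-9*x/8)/3


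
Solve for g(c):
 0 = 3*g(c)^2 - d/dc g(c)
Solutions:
 g(c) = -1/(C1 + 3*c)


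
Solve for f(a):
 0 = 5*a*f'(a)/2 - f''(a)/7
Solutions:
 f(a) = C1 + C2*erfi(sqrt(35)*a/2)


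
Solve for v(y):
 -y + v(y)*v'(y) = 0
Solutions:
 v(y) = -sqrt(C1 + y^2)
 v(y) = sqrt(C1 + y^2)


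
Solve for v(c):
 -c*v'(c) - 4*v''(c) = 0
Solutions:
 v(c) = C1 + C2*erf(sqrt(2)*c/4)


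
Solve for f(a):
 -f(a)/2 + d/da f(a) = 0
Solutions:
 f(a) = C1*exp(a/2)


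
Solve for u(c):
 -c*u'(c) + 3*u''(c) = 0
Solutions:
 u(c) = C1 + C2*erfi(sqrt(6)*c/6)


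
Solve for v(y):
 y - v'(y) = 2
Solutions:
 v(y) = C1 + y^2/2 - 2*y


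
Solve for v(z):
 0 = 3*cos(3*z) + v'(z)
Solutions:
 v(z) = C1 - sin(3*z)


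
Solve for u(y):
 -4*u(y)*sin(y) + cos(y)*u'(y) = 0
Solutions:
 u(y) = C1/cos(y)^4


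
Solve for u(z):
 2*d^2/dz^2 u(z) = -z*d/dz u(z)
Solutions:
 u(z) = C1 + C2*erf(z/2)


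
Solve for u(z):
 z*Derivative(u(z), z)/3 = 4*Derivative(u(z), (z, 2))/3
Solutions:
 u(z) = C1 + C2*erfi(sqrt(2)*z/4)


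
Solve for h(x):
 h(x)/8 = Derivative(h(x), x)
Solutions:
 h(x) = C1*exp(x/8)


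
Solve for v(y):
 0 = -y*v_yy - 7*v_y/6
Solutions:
 v(y) = C1 + C2/y^(1/6)


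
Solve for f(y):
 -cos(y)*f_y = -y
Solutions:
 f(y) = C1 + Integral(y/cos(y), y)


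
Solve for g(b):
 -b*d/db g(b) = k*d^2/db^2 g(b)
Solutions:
 g(b) = C1 + C2*sqrt(k)*erf(sqrt(2)*b*sqrt(1/k)/2)


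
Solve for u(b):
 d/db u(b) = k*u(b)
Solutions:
 u(b) = C1*exp(b*k)


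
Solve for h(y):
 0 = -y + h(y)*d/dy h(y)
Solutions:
 h(y) = -sqrt(C1 + y^2)
 h(y) = sqrt(C1 + y^2)


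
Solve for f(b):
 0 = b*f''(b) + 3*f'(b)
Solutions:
 f(b) = C1 + C2/b^2


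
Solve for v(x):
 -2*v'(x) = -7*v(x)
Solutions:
 v(x) = C1*exp(7*x/2)


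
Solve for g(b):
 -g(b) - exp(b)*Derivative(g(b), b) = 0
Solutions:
 g(b) = C1*exp(exp(-b))


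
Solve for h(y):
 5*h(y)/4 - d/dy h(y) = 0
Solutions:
 h(y) = C1*exp(5*y/4)


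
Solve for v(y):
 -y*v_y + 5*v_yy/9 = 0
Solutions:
 v(y) = C1 + C2*erfi(3*sqrt(10)*y/10)


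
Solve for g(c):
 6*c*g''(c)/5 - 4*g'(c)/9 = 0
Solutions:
 g(c) = C1 + C2*c^(37/27)


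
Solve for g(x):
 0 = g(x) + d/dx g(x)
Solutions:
 g(x) = C1*exp(-x)


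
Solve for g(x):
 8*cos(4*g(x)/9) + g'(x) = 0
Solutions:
 8*x - 9*log(sin(4*g(x)/9) - 1)/8 + 9*log(sin(4*g(x)/9) + 1)/8 = C1


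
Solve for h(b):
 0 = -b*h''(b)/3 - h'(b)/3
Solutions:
 h(b) = C1 + C2*log(b)


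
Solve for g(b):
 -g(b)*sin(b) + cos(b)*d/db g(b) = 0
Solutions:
 g(b) = C1/cos(b)


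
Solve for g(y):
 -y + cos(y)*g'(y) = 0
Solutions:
 g(y) = C1 + Integral(y/cos(y), y)


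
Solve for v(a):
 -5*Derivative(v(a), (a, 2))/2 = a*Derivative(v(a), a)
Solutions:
 v(a) = C1 + C2*erf(sqrt(5)*a/5)


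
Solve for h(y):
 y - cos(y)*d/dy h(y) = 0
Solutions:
 h(y) = C1 + Integral(y/cos(y), y)


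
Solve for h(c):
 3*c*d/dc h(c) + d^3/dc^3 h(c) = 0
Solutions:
 h(c) = C1 + Integral(C2*airyai(-3^(1/3)*c) + C3*airybi(-3^(1/3)*c), c)


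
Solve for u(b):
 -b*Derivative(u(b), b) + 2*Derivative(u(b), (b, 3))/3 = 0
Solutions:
 u(b) = C1 + Integral(C2*airyai(2^(2/3)*3^(1/3)*b/2) + C3*airybi(2^(2/3)*3^(1/3)*b/2), b)


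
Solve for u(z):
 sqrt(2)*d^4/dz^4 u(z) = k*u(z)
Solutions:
 u(z) = C1*exp(-2^(7/8)*k^(1/4)*z/2) + C2*exp(2^(7/8)*k^(1/4)*z/2) + C3*exp(-2^(7/8)*I*k^(1/4)*z/2) + C4*exp(2^(7/8)*I*k^(1/4)*z/2)


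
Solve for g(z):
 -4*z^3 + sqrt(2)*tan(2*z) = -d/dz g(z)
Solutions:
 g(z) = C1 + z^4 + sqrt(2)*log(cos(2*z))/2


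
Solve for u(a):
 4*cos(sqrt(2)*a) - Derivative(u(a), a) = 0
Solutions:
 u(a) = C1 + 2*sqrt(2)*sin(sqrt(2)*a)


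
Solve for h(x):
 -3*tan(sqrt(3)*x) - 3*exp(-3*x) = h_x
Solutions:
 h(x) = C1 - sqrt(3)*log(tan(sqrt(3)*x)^2 + 1)/2 + exp(-3*x)


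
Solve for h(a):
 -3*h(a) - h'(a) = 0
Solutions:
 h(a) = C1*exp(-3*a)


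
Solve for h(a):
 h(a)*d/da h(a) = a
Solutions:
 h(a) = -sqrt(C1 + a^2)
 h(a) = sqrt(C1 + a^2)


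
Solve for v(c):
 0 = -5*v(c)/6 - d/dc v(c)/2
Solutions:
 v(c) = C1*exp(-5*c/3)


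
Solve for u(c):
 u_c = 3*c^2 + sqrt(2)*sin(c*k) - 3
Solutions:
 u(c) = C1 + c^3 - 3*c - sqrt(2)*cos(c*k)/k


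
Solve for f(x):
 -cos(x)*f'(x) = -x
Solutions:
 f(x) = C1 + Integral(x/cos(x), x)


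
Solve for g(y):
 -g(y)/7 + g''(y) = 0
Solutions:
 g(y) = C1*exp(-sqrt(7)*y/7) + C2*exp(sqrt(7)*y/7)


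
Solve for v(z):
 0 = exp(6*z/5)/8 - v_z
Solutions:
 v(z) = C1 + 5*exp(6*z/5)/48


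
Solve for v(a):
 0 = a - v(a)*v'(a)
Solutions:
 v(a) = -sqrt(C1 + a^2)
 v(a) = sqrt(C1 + a^2)


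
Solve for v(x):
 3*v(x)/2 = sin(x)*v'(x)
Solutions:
 v(x) = C1*(cos(x) - 1)^(3/4)/(cos(x) + 1)^(3/4)


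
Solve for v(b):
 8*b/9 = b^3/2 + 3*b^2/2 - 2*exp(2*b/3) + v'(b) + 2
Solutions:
 v(b) = C1 - b^4/8 - b^3/2 + 4*b^2/9 - 2*b + 3*exp(2*b/3)


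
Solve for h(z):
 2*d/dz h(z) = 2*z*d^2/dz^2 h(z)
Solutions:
 h(z) = C1 + C2*z^2


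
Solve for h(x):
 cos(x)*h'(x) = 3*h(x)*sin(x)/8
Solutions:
 h(x) = C1/cos(x)^(3/8)


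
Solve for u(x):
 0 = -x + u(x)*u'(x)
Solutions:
 u(x) = -sqrt(C1 + x^2)
 u(x) = sqrt(C1 + x^2)


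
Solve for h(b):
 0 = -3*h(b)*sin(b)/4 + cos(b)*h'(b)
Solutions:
 h(b) = C1/cos(b)^(3/4)


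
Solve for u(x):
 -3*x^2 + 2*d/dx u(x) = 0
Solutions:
 u(x) = C1 + x^3/2


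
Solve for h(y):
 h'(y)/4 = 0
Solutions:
 h(y) = C1


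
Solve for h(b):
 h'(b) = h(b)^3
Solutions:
 h(b) = -sqrt(2)*sqrt(-1/(C1 + b))/2
 h(b) = sqrt(2)*sqrt(-1/(C1 + b))/2


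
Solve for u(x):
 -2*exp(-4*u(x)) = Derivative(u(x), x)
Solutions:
 u(x) = log(-I*(C1 - 8*x)^(1/4))
 u(x) = log(I*(C1 - 8*x)^(1/4))
 u(x) = log(-(C1 - 8*x)^(1/4))
 u(x) = log(C1 - 8*x)/4


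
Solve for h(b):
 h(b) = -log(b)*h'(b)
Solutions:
 h(b) = C1*exp(-li(b))


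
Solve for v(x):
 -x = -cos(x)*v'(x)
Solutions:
 v(x) = C1 + Integral(x/cos(x), x)


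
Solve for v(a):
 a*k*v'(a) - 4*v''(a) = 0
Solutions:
 v(a) = Piecewise((-sqrt(2)*sqrt(pi)*C1*erf(sqrt(2)*a*sqrt(-k)/4)/sqrt(-k) - C2, (k > 0) | (k < 0)), (-C1*a - C2, True))


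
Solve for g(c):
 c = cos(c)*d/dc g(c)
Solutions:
 g(c) = C1 + Integral(c/cos(c), c)


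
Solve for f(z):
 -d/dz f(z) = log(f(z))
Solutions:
 li(f(z)) = C1 - z


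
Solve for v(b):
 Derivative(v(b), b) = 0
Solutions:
 v(b) = C1


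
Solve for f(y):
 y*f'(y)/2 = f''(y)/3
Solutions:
 f(y) = C1 + C2*erfi(sqrt(3)*y/2)


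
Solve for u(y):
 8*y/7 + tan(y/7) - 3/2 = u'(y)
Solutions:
 u(y) = C1 + 4*y^2/7 - 3*y/2 - 7*log(cos(y/7))


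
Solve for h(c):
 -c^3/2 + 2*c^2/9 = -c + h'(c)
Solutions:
 h(c) = C1 - c^4/8 + 2*c^3/27 + c^2/2


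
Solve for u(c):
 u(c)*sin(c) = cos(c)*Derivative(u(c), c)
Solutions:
 u(c) = C1/cos(c)


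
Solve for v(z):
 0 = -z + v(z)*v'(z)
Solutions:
 v(z) = -sqrt(C1 + z^2)
 v(z) = sqrt(C1 + z^2)


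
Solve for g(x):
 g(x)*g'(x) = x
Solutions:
 g(x) = -sqrt(C1 + x^2)
 g(x) = sqrt(C1 + x^2)


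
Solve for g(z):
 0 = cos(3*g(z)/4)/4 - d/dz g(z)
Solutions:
 -z/4 - 2*log(sin(3*g(z)/4) - 1)/3 + 2*log(sin(3*g(z)/4) + 1)/3 = C1


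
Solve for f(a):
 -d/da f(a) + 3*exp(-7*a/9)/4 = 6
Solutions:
 f(a) = C1 - 6*a - 27*exp(-7*a/9)/28


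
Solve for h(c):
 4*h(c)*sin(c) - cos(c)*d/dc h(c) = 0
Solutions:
 h(c) = C1/cos(c)^4


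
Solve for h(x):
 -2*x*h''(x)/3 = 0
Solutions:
 h(x) = C1 + C2*x


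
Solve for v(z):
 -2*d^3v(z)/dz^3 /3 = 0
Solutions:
 v(z) = C1 + C2*z + C3*z^2


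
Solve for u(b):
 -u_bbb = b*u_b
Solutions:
 u(b) = C1 + Integral(C2*airyai(-b) + C3*airybi(-b), b)


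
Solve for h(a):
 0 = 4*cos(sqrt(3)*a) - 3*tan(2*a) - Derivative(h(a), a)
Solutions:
 h(a) = C1 + 3*log(cos(2*a))/2 + 4*sqrt(3)*sin(sqrt(3)*a)/3


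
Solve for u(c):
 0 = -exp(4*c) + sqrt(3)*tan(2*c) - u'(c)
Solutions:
 u(c) = C1 - exp(4*c)/4 - sqrt(3)*log(cos(2*c))/2


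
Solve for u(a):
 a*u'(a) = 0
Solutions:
 u(a) = C1


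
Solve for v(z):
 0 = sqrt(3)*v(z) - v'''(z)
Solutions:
 v(z) = C3*exp(3^(1/6)*z) + (C1*sin(3^(2/3)*z/2) + C2*cos(3^(2/3)*z/2))*exp(-3^(1/6)*z/2)


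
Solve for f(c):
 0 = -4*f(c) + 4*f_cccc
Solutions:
 f(c) = C1*exp(-c) + C2*exp(c) + C3*sin(c) + C4*cos(c)


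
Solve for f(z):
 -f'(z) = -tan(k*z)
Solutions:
 f(z) = C1 + Piecewise((-log(cos(k*z))/k, Ne(k, 0)), (0, True))


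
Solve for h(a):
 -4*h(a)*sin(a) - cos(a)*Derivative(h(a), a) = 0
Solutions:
 h(a) = C1*cos(a)^4


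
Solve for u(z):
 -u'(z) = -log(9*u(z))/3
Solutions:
 -3*Integral(1/(log(_y) + 2*log(3)), (_y, u(z))) = C1 - z


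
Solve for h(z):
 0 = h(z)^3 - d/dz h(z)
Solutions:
 h(z) = -sqrt(2)*sqrt(-1/(C1 + z))/2
 h(z) = sqrt(2)*sqrt(-1/(C1 + z))/2


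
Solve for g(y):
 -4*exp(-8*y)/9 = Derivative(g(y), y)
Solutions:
 g(y) = C1 + exp(-8*y)/18


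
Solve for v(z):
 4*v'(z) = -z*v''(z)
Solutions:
 v(z) = C1 + C2/z^3


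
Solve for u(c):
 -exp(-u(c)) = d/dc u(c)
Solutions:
 u(c) = log(C1 - c)


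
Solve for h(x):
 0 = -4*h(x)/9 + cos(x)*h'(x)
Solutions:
 h(x) = C1*(sin(x) + 1)^(2/9)/(sin(x) - 1)^(2/9)


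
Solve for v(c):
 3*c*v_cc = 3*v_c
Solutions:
 v(c) = C1 + C2*c^2


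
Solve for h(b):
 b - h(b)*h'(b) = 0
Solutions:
 h(b) = -sqrt(C1 + b^2)
 h(b) = sqrt(C1 + b^2)


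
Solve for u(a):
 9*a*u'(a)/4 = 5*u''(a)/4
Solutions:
 u(a) = C1 + C2*erfi(3*sqrt(10)*a/10)


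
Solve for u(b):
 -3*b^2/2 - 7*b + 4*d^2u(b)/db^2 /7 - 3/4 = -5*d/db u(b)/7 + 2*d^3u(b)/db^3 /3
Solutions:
 u(b) = C1 + C2*exp(b*(6 - sqrt(246))/14) + C3*exp(b*(6 + sqrt(246))/14) + 7*b^3/10 + 161*b^2/50 - 91*b/500


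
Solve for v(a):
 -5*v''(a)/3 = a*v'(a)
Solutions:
 v(a) = C1 + C2*erf(sqrt(30)*a/10)


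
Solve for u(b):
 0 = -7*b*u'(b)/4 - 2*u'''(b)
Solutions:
 u(b) = C1 + Integral(C2*airyai(-7^(1/3)*b/2) + C3*airybi(-7^(1/3)*b/2), b)


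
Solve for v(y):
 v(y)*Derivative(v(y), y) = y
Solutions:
 v(y) = -sqrt(C1 + y^2)
 v(y) = sqrt(C1 + y^2)


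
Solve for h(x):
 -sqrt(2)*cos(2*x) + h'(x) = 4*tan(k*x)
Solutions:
 h(x) = C1 + 4*Piecewise((-log(cos(k*x))/k, Ne(k, 0)), (0, True)) + sqrt(2)*sin(2*x)/2


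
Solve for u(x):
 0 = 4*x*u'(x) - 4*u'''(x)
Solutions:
 u(x) = C1 + Integral(C2*airyai(x) + C3*airybi(x), x)


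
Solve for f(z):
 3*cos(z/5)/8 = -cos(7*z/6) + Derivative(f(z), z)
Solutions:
 f(z) = C1 + 15*sin(z/5)/8 + 6*sin(7*z/6)/7


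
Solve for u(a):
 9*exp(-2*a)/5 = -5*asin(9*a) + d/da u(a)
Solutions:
 u(a) = C1 + 5*a*asin(9*a) + 5*sqrt(1 - 81*a^2)/9 - 9*exp(-2*a)/10


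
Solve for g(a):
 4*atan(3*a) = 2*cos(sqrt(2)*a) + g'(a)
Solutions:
 g(a) = C1 + 4*a*atan(3*a) - 2*log(9*a^2 + 1)/3 - sqrt(2)*sin(sqrt(2)*a)


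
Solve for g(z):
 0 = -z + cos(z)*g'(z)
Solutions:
 g(z) = C1 + Integral(z/cos(z), z)


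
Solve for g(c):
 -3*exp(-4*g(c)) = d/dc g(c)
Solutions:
 g(c) = log(-I*(C1 - 12*c)^(1/4))
 g(c) = log(I*(C1 - 12*c)^(1/4))
 g(c) = log(-(C1 - 12*c)^(1/4))
 g(c) = log(C1 - 12*c)/4


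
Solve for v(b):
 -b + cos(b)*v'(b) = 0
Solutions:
 v(b) = C1 + Integral(b/cos(b), b)


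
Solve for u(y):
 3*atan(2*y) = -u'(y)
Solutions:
 u(y) = C1 - 3*y*atan(2*y) + 3*log(4*y^2 + 1)/4


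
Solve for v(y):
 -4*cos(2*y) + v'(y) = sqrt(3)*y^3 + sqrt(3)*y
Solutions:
 v(y) = C1 + sqrt(3)*y^4/4 + sqrt(3)*y^2/2 + 2*sin(2*y)


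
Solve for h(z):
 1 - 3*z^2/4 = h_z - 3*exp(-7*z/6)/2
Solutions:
 h(z) = C1 - z^3/4 + z - 9*exp(-7*z/6)/7


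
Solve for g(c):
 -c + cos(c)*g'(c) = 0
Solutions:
 g(c) = C1 + Integral(c/cos(c), c)


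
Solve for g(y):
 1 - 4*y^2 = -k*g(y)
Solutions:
 g(y) = (4*y^2 - 1)/k


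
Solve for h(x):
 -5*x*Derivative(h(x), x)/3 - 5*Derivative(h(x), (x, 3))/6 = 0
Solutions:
 h(x) = C1 + Integral(C2*airyai(-2^(1/3)*x) + C3*airybi(-2^(1/3)*x), x)


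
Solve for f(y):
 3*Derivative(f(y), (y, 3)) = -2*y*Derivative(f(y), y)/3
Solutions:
 f(y) = C1 + Integral(C2*airyai(-6^(1/3)*y/3) + C3*airybi(-6^(1/3)*y/3), y)


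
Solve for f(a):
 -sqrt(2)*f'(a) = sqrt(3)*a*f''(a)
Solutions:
 f(a) = C1 + C2*a^(1 - sqrt(6)/3)


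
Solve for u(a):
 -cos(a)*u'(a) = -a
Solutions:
 u(a) = C1 + Integral(a/cos(a), a)


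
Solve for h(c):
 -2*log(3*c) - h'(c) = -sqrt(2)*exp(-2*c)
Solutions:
 h(c) = C1 - 2*c*log(c) + 2*c*(1 - log(3)) - sqrt(2)*exp(-2*c)/2


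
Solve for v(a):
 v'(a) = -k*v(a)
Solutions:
 v(a) = C1*exp(-a*k)


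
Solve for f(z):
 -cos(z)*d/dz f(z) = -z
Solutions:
 f(z) = C1 + Integral(z/cos(z), z)


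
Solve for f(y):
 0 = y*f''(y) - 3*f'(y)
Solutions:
 f(y) = C1 + C2*y^4


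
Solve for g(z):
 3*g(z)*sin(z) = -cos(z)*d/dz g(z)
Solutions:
 g(z) = C1*cos(z)^3


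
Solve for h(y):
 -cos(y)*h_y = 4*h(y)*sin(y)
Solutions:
 h(y) = C1*cos(y)^4


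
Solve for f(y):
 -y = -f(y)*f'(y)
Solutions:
 f(y) = -sqrt(C1 + y^2)
 f(y) = sqrt(C1 + y^2)


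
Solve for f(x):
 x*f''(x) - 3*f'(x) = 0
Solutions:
 f(x) = C1 + C2*x^4


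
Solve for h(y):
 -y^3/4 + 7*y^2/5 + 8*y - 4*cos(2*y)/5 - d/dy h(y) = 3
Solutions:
 h(y) = C1 - y^4/16 + 7*y^3/15 + 4*y^2 - 3*y - 2*sin(2*y)/5


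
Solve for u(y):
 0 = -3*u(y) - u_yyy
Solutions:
 u(y) = C3*exp(-3^(1/3)*y) + (C1*sin(3^(5/6)*y/2) + C2*cos(3^(5/6)*y/2))*exp(3^(1/3)*y/2)


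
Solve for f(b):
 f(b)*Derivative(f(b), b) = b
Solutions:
 f(b) = -sqrt(C1 + b^2)
 f(b) = sqrt(C1 + b^2)


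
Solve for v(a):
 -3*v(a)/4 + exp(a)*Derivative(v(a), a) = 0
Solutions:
 v(a) = C1*exp(-3*exp(-a)/4)


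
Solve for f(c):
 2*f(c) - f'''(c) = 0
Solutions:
 f(c) = C3*exp(2^(1/3)*c) + (C1*sin(2^(1/3)*sqrt(3)*c/2) + C2*cos(2^(1/3)*sqrt(3)*c/2))*exp(-2^(1/3)*c/2)


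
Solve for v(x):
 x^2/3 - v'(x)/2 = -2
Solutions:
 v(x) = C1 + 2*x^3/9 + 4*x


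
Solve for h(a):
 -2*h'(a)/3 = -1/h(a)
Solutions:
 h(a) = -sqrt(C1 + 3*a)
 h(a) = sqrt(C1 + 3*a)


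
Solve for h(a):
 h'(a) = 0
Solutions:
 h(a) = C1


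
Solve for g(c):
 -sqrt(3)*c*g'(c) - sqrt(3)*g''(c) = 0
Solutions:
 g(c) = C1 + C2*erf(sqrt(2)*c/2)


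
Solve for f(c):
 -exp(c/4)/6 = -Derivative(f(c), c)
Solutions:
 f(c) = C1 + 2*exp(c/4)/3


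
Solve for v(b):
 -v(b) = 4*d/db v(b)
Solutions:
 v(b) = C1*exp(-b/4)


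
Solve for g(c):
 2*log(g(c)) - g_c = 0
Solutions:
 li(g(c)) = C1 + 2*c


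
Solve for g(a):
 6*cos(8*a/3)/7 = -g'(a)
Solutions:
 g(a) = C1 - 9*sin(8*a/3)/28


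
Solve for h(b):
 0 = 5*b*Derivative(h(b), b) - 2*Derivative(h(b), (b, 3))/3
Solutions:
 h(b) = C1 + Integral(C2*airyai(15^(1/3)*2^(2/3)*b/2) + C3*airybi(15^(1/3)*2^(2/3)*b/2), b)


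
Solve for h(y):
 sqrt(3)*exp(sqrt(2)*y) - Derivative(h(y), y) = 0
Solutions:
 h(y) = C1 + sqrt(6)*exp(sqrt(2)*y)/2


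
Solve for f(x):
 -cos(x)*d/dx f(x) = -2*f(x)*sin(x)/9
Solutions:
 f(x) = C1/cos(x)^(2/9)


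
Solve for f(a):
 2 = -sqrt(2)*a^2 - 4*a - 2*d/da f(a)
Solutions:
 f(a) = C1 - sqrt(2)*a^3/6 - a^2 - a


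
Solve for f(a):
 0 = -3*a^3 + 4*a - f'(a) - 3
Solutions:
 f(a) = C1 - 3*a^4/4 + 2*a^2 - 3*a


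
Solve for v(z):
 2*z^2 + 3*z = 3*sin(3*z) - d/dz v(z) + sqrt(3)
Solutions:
 v(z) = C1 - 2*z^3/3 - 3*z^2/2 + sqrt(3)*z - cos(3*z)


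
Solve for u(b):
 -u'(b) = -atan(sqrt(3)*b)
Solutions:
 u(b) = C1 + b*atan(sqrt(3)*b) - sqrt(3)*log(3*b^2 + 1)/6


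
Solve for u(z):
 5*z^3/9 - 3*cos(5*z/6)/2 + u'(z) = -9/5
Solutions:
 u(z) = C1 - 5*z^4/36 - 9*z/5 + 9*sin(5*z/6)/5


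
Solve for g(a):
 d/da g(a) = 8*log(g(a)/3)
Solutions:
 Integral(1/(-log(_y) + log(3)), (_y, g(a)))/8 = C1 - a


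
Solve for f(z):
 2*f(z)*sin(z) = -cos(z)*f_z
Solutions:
 f(z) = C1*cos(z)^2


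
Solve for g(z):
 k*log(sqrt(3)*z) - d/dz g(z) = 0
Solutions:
 g(z) = C1 + k*z*log(z) - k*z + k*z*log(3)/2


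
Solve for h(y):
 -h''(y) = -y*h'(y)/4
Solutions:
 h(y) = C1 + C2*erfi(sqrt(2)*y/4)


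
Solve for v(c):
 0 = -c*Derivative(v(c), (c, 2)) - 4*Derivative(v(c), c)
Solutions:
 v(c) = C1 + C2/c^3


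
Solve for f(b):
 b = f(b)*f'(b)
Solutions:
 f(b) = -sqrt(C1 + b^2)
 f(b) = sqrt(C1 + b^2)


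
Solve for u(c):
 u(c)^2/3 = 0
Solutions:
 u(c) = 0


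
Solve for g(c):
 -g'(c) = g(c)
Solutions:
 g(c) = C1*exp(-c)


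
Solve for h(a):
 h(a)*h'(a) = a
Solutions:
 h(a) = -sqrt(C1 + a^2)
 h(a) = sqrt(C1 + a^2)


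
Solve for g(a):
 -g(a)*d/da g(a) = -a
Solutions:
 g(a) = -sqrt(C1 + a^2)
 g(a) = sqrt(C1 + a^2)


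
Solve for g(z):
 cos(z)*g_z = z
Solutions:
 g(z) = C1 + Integral(z/cos(z), z)


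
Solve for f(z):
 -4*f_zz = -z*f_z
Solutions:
 f(z) = C1 + C2*erfi(sqrt(2)*z/4)


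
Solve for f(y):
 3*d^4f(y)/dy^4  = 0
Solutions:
 f(y) = C1 + C2*y + C3*y^2 + C4*y^3


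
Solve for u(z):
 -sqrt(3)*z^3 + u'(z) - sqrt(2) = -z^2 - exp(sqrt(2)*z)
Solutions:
 u(z) = C1 + sqrt(3)*z^4/4 - z^3/3 + sqrt(2)*z - sqrt(2)*exp(sqrt(2)*z)/2


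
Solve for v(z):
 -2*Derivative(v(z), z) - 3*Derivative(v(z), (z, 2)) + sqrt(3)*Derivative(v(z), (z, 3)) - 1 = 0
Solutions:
 v(z) = C1 + C2*exp(sqrt(3)*z*(3 - sqrt(9 + 8*sqrt(3)))/6) + C3*exp(sqrt(3)*z*(3 + sqrt(9 + 8*sqrt(3)))/6) - z/2


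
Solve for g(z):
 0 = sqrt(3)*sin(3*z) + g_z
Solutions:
 g(z) = C1 + sqrt(3)*cos(3*z)/3


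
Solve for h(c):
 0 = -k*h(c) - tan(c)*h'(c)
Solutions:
 h(c) = C1*exp(-k*log(sin(c)))


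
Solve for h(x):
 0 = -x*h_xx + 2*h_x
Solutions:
 h(x) = C1 + C2*x^3


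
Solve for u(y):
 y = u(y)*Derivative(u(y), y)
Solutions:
 u(y) = -sqrt(C1 + y^2)
 u(y) = sqrt(C1 + y^2)


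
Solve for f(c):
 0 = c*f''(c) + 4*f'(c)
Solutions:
 f(c) = C1 + C2/c^3


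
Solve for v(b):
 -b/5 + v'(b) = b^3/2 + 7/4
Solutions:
 v(b) = C1 + b^4/8 + b^2/10 + 7*b/4


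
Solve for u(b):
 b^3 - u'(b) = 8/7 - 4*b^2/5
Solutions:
 u(b) = C1 + b^4/4 + 4*b^3/15 - 8*b/7


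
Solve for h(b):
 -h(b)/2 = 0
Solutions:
 h(b) = 0


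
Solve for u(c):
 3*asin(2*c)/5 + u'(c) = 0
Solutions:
 u(c) = C1 - 3*c*asin(2*c)/5 - 3*sqrt(1 - 4*c^2)/10


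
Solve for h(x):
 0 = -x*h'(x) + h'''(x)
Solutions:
 h(x) = C1 + Integral(C2*airyai(x) + C3*airybi(x), x)


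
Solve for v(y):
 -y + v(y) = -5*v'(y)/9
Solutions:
 v(y) = C1*exp(-9*y/5) + y - 5/9


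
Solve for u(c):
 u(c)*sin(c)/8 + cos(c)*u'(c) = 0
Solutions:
 u(c) = C1*cos(c)^(1/8)


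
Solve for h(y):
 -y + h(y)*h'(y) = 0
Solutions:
 h(y) = -sqrt(C1 + y^2)
 h(y) = sqrt(C1 + y^2)


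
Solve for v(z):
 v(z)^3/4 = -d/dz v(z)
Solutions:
 v(z) = -sqrt(2)*sqrt(-1/(C1 - z))
 v(z) = sqrt(2)*sqrt(-1/(C1 - z))


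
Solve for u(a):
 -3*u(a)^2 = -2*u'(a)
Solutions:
 u(a) = -2/(C1 + 3*a)


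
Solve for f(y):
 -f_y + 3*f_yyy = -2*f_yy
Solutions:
 f(y) = C1 + C2*exp(-y) + C3*exp(y/3)


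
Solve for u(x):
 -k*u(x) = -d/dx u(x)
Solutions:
 u(x) = C1*exp(k*x)


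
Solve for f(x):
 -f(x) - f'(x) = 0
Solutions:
 f(x) = C1*exp(-x)


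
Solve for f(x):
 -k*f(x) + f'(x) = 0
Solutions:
 f(x) = C1*exp(k*x)


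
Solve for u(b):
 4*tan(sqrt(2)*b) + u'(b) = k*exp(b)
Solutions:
 u(b) = C1 + k*exp(b) + 2*sqrt(2)*log(cos(sqrt(2)*b))


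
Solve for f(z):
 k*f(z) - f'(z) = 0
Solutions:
 f(z) = C1*exp(k*z)


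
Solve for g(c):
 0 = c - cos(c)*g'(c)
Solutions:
 g(c) = C1 + Integral(c/cos(c), c)


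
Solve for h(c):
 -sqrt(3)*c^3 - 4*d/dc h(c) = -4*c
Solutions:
 h(c) = C1 - sqrt(3)*c^4/16 + c^2/2


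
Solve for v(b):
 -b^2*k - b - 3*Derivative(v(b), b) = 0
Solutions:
 v(b) = C1 - b^3*k/9 - b^2/6


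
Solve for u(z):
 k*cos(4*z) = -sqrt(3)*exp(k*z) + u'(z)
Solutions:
 u(z) = C1 + k*sin(4*z)/4 + sqrt(3)*exp(k*z)/k


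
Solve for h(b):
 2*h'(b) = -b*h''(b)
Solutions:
 h(b) = C1 + C2/b


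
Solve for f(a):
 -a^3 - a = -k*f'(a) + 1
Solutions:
 f(a) = C1 + a^4/(4*k) + a^2/(2*k) + a/k


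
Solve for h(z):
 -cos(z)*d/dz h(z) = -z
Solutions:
 h(z) = C1 + Integral(z/cos(z), z)


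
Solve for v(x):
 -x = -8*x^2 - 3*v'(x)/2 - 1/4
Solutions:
 v(x) = C1 - 16*x^3/9 + x^2/3 - x/6


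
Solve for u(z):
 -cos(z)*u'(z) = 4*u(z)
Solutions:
 u(z) = C1*(sin(z)^2 - 2*sin(z) + 1)/(sin(z)^2 + 2*sin(z) + 1)


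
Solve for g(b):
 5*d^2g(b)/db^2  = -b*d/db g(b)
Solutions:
 g(b) = C1 + C2*erf(sqrt(10)*b/10)


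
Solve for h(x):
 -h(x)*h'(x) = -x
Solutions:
 h(x) = -sqrt(C1 + x^2)
 h(x) = sqrt(C1 + x^2)


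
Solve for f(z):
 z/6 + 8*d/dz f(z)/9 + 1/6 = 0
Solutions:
 f(z) = C1 - 3*z^2/32 - 3*z/16


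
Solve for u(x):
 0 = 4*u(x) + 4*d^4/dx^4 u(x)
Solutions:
 u(x) = (C1*sin(sqrt(2)*x/2) + C2*cos(sqrt(2)*x/2))*exp(-sqrt(2)*x/2) + (C3*sin(sqrt(2)*x/2) + C4*cos(sqrt(2)*x/2))*exp(sqrt(2)*x/2)


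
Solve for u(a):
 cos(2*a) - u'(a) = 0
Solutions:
 u(a) = C1 + sin(2*a)/2


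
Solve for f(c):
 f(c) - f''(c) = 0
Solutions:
 f(c) = C1*exp(-c) + C2*exp(c)


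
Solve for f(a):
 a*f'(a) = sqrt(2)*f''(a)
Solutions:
 f(a) = C1 + C2*erfi(2^(1/4)*a/2)


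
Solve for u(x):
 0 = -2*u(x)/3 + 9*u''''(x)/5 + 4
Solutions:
 u(x) = C1*exp(-30^(1/4)*x/3) + C2*exp(30^(1/4)*x/3) + C3*sin(30^(1/4)*x/3) + C4*cos(30^(1/4)*x/3) + 6


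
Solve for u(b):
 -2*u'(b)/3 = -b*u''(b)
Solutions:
 u(b) = C1 + C2*b^(5/3)


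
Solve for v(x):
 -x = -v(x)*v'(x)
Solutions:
 v(x) = -sqrt(C1 + x^2)
 v(x) = sqrt(C1 + x^2)


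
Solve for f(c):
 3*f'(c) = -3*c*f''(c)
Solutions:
 f(c) = C1 + C2*log(c)


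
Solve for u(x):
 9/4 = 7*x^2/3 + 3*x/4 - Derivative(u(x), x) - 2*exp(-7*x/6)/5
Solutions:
 u(x) = C1 + 7*x^3/9 + 3*x^2/8 - 9*x/4 + 12*exp(-7*x/6)/35


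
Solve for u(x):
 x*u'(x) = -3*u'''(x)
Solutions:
 u(x) = C1 + Integral(C2*airyai(-3^(2/3)*x/3) + C3*airybi(-3^(2/3)*x/3), x)


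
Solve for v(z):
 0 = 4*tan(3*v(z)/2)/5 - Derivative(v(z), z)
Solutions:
 v(z) = -2*asin(C1*exp(6*z/5))/3 + 2*pi/3
 v(z) = 2*asin(C1*exp(6*z/5))/3


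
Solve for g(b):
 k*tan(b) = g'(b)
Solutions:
 g(b) = C1 - k*log(cos(b))


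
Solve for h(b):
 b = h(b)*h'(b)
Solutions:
 h(b) = -sqrt(C1 + b^2)
 h(b) = sqrt(C1 + b^2)


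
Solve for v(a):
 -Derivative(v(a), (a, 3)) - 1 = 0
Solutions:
 v(a) = C1 + C2*a + C3*a^2 - a^3/6


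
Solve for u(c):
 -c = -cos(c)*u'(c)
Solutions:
 u(c) = C1 + Integral(c/cos(c), c)


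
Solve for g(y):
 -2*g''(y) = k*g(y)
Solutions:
 g(y) = C1*exp(-sqrt(2)*y*sqrt(-k)/2) + C2*exp(sqrt(2)*y*sqrt(-k)/2)


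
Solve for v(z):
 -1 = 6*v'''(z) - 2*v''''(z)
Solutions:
 v(z) = C1 + C2*z + C3*z^2 + C4*exp(3*z) - z^3/36


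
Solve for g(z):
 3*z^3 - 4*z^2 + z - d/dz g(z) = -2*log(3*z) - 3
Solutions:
 g(z) = C1 + 3*z^4/4 - 4*z^3/3 + z^2/2 + 2*z*log(z) + z + z*log(9)


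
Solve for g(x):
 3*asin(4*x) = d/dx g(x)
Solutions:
 g(x) = C1 + 3*x*asin(4*x) + 3*sqrt(1 - 16*x^2)/4


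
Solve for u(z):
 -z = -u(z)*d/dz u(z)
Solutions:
 u(z) = -sqrt(C1 + z^2)
 u(z) = sqrt(C1 + z^2)


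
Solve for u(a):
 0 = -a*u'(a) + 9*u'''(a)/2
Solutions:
 u(a) = C1 + Integral(C2*airyai(6^(1/3)*a/3) + C3*airybi(6^(1/3)*a/3), a)


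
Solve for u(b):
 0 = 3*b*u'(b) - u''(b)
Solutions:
 u(b) = C1 + C2*erfi(sqrt(6)*b/2)


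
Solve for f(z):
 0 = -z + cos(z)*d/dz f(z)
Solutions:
 f(z) = C1 + Integral(z/cos(z), z)


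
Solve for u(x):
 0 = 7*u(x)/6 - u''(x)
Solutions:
 u(x) = C1*exp(-sqrt(42)*x/6) + C2*exp(sqrt(42)*x/6)


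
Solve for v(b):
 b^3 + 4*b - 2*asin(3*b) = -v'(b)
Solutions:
 v(b) = C1 - b^4/4 - 2*b^2 + 2*b*asin(3*b) + 2*sqrt(1 - 9*b^2)/3


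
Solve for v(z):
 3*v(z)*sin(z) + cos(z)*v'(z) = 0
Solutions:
 v(z) = C1*cos(z)^3


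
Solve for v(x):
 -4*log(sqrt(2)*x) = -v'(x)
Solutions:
 v(x) = C1 + 4*x*log(x) - 4*x + x*log(4)


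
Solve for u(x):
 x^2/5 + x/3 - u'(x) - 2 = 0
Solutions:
 u(x) = C1 + x^3/15 + x^2/6 - 2*x


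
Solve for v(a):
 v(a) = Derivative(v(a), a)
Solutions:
 v(a) = C1*exp(a)


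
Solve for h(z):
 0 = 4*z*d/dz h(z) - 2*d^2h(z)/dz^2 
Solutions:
 h(z) = C1 + C2*erfi(z)


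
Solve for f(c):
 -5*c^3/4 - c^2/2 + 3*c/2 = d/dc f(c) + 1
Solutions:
 f(c) = C1 - 5*c^4/16 - c^3/6 + 3*c^2/4 - c


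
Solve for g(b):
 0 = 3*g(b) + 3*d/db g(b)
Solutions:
 g(b) = C1*exp(-b)


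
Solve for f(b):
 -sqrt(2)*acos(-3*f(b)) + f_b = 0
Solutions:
 Integral(1/acos(-3*_y), (_y, f(b))) = C1 + sqrt(2)*b


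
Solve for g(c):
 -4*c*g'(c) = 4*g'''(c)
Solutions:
 g(c) = C1 + Integral(C2*airyai(-c) + C3*airybi(-c), c)


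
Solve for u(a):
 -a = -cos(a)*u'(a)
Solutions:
 u(a) = C1 + Integral(a/cos(a), a)


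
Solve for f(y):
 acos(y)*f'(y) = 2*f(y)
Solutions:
 f(y) = C1*exp(2*Integral(1/acos(y), y))


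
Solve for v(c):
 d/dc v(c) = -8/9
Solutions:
 v(c) = C1 - 8*c/9


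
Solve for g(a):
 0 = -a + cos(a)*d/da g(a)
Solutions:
 g(a) = C1 + Integral(a/cos(a), a)


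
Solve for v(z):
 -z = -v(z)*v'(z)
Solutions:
 v(z) = -sqrt(C1 + z^2)
 v(z) = sqrt(C1 + z^2)


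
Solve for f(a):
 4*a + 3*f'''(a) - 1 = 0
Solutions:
 f(a) = C1 + C2*a + C3*a^2 - a^4/18 + a^3/18


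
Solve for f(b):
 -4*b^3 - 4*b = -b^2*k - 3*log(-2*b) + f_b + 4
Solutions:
 f(b) = C1 - b^4 + b^3*k/3 - 2*b^2 + 3*b*log(-b) + b*(-7 + 3*log(2))


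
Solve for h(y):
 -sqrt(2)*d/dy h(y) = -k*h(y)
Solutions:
 h(y) = C1*exp(sqrt(2)*k*y/2)


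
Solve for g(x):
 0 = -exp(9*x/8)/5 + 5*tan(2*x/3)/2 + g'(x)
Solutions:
 g(x) = C1 + 8*exp(9*x/8)/45 + 15*log(cos(2*x/3))/4


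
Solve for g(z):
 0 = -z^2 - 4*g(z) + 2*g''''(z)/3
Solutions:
 g(z) = C1*exp(-6^(1/4)*z) + C2*exp(6^(1/4)*z) + C3*sin(6^(1/4)*z) + C4*cos(6^(1/4)*z) - z^2/4


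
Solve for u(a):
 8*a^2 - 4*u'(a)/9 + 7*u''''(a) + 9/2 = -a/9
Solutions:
 u(a) = C1 + C4*exp(147^(1/3)*2^(2/3)*a/21) + 6*a^3 + a^2/8 + 81*a/8 + (C2*sin(14^(2/3)*3^(5/6)*a/42) + C3*cos(14^(2/3)*3^(5/6)*a/42))*exp(-147^(1/3)*2^(2/3)*a/42)


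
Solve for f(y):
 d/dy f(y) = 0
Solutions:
 f(y) = C1


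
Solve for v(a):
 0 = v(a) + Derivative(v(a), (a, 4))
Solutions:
 v(a) = (C1*sin(sqrt(2)*a/2) + C2*cos(sqrt(2)*a/2))*exp(-sqrt(2)*a/2) + (C3*sin(sqrt(2)*a/2) + C4*cos(sqrt(2)*a/2))*exp(sqrt(2)*a/2)


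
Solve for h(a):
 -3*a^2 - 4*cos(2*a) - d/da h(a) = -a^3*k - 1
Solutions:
 h(a) = C1 + a^4*k/4 - a^3 + a - 2*sin(2*a)


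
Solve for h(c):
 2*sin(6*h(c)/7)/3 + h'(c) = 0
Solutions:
 2*c/3 + 7*log(cos(6*h(c)/7) - 1)/12 - 7*log(cos(6*h(c)/7) + 1)/12 = C1


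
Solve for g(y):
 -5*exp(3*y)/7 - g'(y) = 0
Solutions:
 g(y) = C1 - 5*exp(3*y)/21


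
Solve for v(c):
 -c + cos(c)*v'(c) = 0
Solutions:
 v(c) = C1 + Integral(c/cos(c), c)


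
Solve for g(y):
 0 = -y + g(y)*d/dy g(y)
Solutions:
 g(y) = -sqrt(C1 + y^2)
 g(y) = sqrt(C1 + y^2)


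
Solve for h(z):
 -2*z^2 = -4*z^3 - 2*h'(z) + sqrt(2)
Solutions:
 h(z) = C1 - z^4/2 + z^3/3 + sqrt(2)*z/2


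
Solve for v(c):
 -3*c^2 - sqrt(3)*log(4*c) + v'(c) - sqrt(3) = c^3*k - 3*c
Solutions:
 v(c) = C1 + c^4*k/4 + c^3 - 3*c^2/2 + sqrt(3)*c*log(c) + 2*sqrt(3)*c*log(2)


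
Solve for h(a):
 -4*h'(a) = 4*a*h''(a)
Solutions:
 h(a) = C1 + C2*log(a)


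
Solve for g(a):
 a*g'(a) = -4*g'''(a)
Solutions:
 g(a) = C1 + Integral(C2*airyai(-2^(1/3)*a/2) + C3*airybi(-2^(1/3)*a/2), a)


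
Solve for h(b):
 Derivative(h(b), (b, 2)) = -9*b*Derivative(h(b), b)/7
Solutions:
 h(b) = C1 + C2*erf(3*sqrt(14)*b/14)


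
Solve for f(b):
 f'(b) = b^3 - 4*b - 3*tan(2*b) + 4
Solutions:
 f(b) = C1 + b^4/4 - 2*b^2 + 4*b + 3*log(cos(2*b))/2


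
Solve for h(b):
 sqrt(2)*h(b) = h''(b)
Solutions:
 h(b) = C1*exp(-2^(1/4)*b) + C2*exp(2^(1/4)*b)


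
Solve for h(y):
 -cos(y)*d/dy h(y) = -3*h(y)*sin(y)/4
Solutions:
 h(y) = C1/cos(y)^(3/4)


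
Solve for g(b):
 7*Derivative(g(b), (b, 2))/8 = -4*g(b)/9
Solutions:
 g(b) = C1*sin(4*sqrt(14)*b/21) + C2*cos(4*sqrt(14)*b/21)


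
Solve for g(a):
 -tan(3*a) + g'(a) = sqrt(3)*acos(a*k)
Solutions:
 g(a) = C1 + sqrt(3)*Piecewise((a*acos(a*k) - sqrt(-a^2*k^2 + 1)/k, Ne(k, 0)), (pi*a/2, True)) - log(cos(3*a))/3


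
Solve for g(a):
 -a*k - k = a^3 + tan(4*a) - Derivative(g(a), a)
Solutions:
 g(a) = C1 + a^4/4 + a^2*k/2 + a*k - log(cos(4*a))/4


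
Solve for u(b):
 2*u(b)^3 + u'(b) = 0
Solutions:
 u(b) = -sqrt(2)*sqrt(-1/(C1 - 2*b))/2
 u(b) = sqrt(2)*sqrt(-1/(C1 - 2*b))/2


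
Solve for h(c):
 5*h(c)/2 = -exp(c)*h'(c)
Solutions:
 h(c) = C1*exp(5*exp(-c)/2)


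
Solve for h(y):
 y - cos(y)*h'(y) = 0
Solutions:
 h(y) = C1 + Integral(y/cos(y), y)


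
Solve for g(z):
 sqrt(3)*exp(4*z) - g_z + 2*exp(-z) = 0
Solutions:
 g(z) = C1 + sqrt(3)*exp(4*z)/4 - 2*exp(-z)


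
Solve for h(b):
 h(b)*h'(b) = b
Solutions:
 h(b) = -sqrt(C1 + b^2)
 h(b) = sqrt(C1 + b^2)


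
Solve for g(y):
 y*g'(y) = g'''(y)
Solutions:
 g(y) = C1 + Integral(C2*airyai(y) + C3*airybi(y), y)


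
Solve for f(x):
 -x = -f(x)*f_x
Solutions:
 f(x) = -sqrt(C1 + x^2)
 f(x) = sqrt(C1 + x^2)


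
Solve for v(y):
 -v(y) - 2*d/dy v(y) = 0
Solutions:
 v(y) = C1*exp(-y/2)


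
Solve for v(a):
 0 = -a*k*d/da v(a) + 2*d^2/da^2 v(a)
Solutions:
 v(a) = Piecewise((-sqrt(pi)*C1*erf(a*sqrt(-k)/2)/sqrt(-k) - C2, (k > 0) | (k < 0)), (-C1*a - C2, True))


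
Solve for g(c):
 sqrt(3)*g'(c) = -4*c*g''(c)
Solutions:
 g(c) = C1 + C2*c^(1 - sqrt(3)/4)


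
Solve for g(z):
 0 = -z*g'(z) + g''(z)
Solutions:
 g(z) = C1 + C2*erfi(sqrt(2)*z/2)


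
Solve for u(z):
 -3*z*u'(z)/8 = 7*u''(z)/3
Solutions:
 u(z) = C1 + C2*erf(3*sqrt(7)*z/28)


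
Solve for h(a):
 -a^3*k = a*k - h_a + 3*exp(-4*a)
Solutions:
 h(a) = C1 + a^4*k/4 + a^2*k/2 - 3*exp(-4*a)/4


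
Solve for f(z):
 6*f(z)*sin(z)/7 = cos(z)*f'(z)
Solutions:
 f(z) = C1/cos(z)^(6/7)


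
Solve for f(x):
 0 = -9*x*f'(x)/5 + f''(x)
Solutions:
 f(x) = C1 + C2*erfi(3*sqrt(10)*x/10)


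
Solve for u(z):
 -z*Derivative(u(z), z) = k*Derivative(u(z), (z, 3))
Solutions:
 u(z) = C1 + Integral(C2*airyai(z*(-1/k)^(1/3)) + C3*airybi(z*(-1/k)^(1/3)), z)


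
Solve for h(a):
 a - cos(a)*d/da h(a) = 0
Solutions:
 h(a) = C1 + Integral(a/cos(a), a)


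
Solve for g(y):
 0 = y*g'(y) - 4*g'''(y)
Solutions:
 g(y) = C1 + Integral(C2*airyai(2^(1/3)*y/2) + C3*airybi(2^(1/3)*y/2), y)


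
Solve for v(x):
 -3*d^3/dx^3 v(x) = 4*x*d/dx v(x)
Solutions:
 v(x) = C1 + Integral(C2*airyai(-6^(2/3)*x/3) + C3*airybi(-6^(2/3)*x/3), x)


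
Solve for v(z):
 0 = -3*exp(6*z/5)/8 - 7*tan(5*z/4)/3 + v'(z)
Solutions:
 v(z) = C1 + 5*exp(6*z/5)/16 - 28*log(cos(5*z/4))/15


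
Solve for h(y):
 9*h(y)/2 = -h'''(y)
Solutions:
 h(y) = C3*exp(-6^(2/3)*y/2) + (C1*sin(3*2^(2/3)*3^(1/6)*y/4) + C2*cos(3*2^(2/3)*3^(1/6)*y/4))*exp(6^(2/3)*y/4)


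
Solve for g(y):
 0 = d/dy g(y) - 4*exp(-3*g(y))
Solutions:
 g(y) = log(C1 + 12*y)/3
 g(y) = log((-3^(1/3) - 3^(5/6)*I)*(C1 + 4*y)^(1/3)/2)
 g(y) = log((-3^(1/3) + 3^(5/6)*I)*(C1 + 4*y)^(1/3)/2)


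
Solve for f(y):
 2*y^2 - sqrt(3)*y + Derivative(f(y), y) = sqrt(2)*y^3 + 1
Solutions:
 f(y) = C1 + sqrt(2)*y^4/4 - 2*y^3/3 + sqrt(3)*y^2/2 + y


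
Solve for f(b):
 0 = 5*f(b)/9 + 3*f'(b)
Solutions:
 f(b) = C1*exp(-5*b/27)


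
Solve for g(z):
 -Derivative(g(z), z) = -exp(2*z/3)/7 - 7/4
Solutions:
 g(z) = C1 + 7*z/4 + 3*exp(2*z/3)/14


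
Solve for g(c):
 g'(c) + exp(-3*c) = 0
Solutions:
 g(c) = C1 + exp(-3*c)/3


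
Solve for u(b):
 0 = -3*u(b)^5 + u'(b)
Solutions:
 u(b) = -(-1/(C1 + 12*b))^(1/4)
 u(b) = (-1/(C1 + 12*b))^(1/4)
 u(b) = -I*(-1/(C1 + 12*b))^(1/4)
 u(b) = I*(-1/(C1 + 12*b))^(1/4)


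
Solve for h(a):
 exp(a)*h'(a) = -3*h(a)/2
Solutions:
 h(a) = C1*exp(3*exp(-a)/2)


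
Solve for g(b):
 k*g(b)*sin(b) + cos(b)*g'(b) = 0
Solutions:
 g(b) = C1*exp(k*log(cos(b)))


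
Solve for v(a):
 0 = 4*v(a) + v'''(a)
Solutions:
 v(a) = C3*exp(-2^(2/3)*a) + (C1*sin(2^(2/3)*sqrt(3)*a/2) + C2*cos(2^(2/3)*sqrt(3)*a/2))*exp(2^(2/3)*a/2)


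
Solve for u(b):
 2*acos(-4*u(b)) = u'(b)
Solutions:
 Integral(1/acos(-4*_y), (_y, u(b))) = C1 + 2*b


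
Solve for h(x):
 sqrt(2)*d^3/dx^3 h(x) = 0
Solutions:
 h(x) = C1 + C2*x + C3*x^2


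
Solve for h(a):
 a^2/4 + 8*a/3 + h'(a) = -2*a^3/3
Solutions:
 h(a) = C1 - a^4/6 - a^3/12 - 4*a^2/3


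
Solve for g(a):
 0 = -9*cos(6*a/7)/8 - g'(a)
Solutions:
 g(a) = C1 - 21*sin(6*a/7)/16


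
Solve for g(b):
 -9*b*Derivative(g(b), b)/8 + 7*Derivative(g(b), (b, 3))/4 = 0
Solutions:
 g(b) = C1 + Integral(C2*airyai(42^(2/3)*b/14) + C3*airybi(42^(2/3)*b/14), b)


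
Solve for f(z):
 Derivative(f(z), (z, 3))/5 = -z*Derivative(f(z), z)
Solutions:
 f(z) = C1 + Integral(C2*airyai(-5^(1/3)*z) + C3*airybi(-5^(1/3)*z), z)


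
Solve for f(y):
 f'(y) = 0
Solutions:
 f(y) = C1


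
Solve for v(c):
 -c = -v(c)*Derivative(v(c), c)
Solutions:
 v(c) = -sqrt(C1 + c^2)
 v(c) = sqrt(C1 + c^2)


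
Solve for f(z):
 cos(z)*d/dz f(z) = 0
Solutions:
 f(z) = C1


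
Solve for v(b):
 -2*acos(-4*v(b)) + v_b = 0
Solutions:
 Integral(1/acos(-4*_y), (_y, v(b))) = C1 + 2*b


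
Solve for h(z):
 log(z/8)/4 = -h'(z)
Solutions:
 h(z) = C1 - z*log(z)/4 + z/4 + 3*z*log(2)/4


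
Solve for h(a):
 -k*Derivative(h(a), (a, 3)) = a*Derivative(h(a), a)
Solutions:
 h(a) = C1 + Integral(C2*airyai(a*(-1/k)^(1/3)) + C3*airybi(a*(-1/k)^(1/3)), a)


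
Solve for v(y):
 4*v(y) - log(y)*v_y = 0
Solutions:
 v(y) = C1*exp(4*li(y))


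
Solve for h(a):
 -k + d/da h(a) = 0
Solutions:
 h(a) = C1 + a*k


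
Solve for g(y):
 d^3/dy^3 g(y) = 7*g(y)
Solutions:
 g(y) = C3*exp(7^(1/3)*y) + (C1*sin(sqrt(3)*7^(1/3)*y/2) + C2*cos(sqrt(3)*7^(1/3)*y/2))*exp(-7^(1/3)*y/2)


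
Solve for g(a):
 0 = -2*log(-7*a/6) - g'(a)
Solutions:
 g(a) = C1 - 2*a*log(-a) + 2*a*(-log(7) + 1 + log(6))


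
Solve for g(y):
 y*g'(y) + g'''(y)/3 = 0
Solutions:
 g(y) = C1 + Integral(C2*airyai(-3^(1/3)*y) + C3*airybi(-3^(1/3)*y), y)


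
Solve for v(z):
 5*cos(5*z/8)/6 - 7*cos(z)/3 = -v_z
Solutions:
 v(z) = C1 - 4*sin(5*z/8)/3 + 7*sin(z)/3


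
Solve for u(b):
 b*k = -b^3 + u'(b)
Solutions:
 u(b) = C1 + b^4/4 + b^2*k/2


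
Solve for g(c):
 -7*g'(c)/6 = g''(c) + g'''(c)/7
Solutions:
 g(c) = C1 + C2*exp(7*c*(-3 + sqrt(3))/6) + C3*exp(-7*c*(sqrt(3) + 3)/6)


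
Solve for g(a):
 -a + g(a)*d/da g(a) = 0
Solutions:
 g(a) = -sqrt(C1 + a^2)
 g(a) = sqrt(C1 + a^2)


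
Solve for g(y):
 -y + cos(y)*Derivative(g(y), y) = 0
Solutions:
 g(y) = C1 + Integral(y/cos(y), y)


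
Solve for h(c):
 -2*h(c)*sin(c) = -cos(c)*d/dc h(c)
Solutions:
 h(c) = C1/cos(c)^2


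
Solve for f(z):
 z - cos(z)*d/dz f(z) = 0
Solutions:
 f(z) = C1 + Integral(z/cos(z), z)


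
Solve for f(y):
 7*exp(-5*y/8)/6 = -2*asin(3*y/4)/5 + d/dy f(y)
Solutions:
 f(y) = C1 + 2*y*asin(3*y/4)/5 + 2*sqrt(16 - 9*y^2)/15 - 28*exp(-5*y/8)/15


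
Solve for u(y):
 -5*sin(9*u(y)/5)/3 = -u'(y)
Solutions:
 -5*y/3 + 5*log(cos(9*u(y)/5) - 1)/18 - 5*log(cos(9*u(y)/5) + 1)/18 = C1


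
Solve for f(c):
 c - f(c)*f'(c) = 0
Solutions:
 f(c) = -sqrt(C1 + c^2)
 f(c) = sqrt(C1 + c^2)


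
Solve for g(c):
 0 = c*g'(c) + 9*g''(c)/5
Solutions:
 g(c) = C1 + C2*erf(sqrt(10)*c/6)


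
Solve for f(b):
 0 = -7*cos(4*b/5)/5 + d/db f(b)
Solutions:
 f(b) = C1 + 7*sin(4*b/5)/4


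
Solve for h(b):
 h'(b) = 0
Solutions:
 h(b) = C1


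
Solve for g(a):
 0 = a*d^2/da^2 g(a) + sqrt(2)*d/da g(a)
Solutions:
 g(a) = C1 + C2*a^(1 - sqrt(2))


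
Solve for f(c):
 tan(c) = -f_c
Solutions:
 f(c) = C1 + log(cos(c))


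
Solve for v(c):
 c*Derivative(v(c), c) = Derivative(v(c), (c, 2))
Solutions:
 v(c) = C1 + C2*erfi(sqrt(2)*c/2)


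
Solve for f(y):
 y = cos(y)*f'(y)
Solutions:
 f(y) = C1 + Integral(y/cos(y), y)


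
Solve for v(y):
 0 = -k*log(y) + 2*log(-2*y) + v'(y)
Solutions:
 v(y) = C1 + y*(k - 2)*log(y) + y*(-k - 2*log(2) + 2 - 2*I*pi)


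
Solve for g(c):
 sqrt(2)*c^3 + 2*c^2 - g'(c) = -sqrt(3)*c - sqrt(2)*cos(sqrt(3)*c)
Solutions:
 g(c) = C1 + sqrt(2)*c^4/4 + 2*c^3/3 + sqrt(3)*c^2/2 + sqrt(6)*sin(sqrt(3)*c)/3


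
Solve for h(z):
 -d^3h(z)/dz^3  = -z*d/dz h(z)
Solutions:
 h(z) = C1 + Integral(C2*airyai(z) + C3*airybi(z), z)


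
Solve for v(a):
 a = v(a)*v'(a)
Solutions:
 v(a) = -sqrt(C1 + a^2)
 v(a) = sqrt(C1 + a^2)


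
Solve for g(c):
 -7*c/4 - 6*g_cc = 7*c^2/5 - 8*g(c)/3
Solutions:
 g(c) = C1*exp(-2*c/3) + C2*exp(2*c/3) + 21*c^2/40 + 21*c/32 + 189/80


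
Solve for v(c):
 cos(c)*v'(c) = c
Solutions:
 v(c) = C1 + Integral(c/cos(c), c)


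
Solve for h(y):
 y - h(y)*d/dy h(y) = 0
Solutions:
 h(y) = -sqrt(C1 + y^2)
 h(y) = sqrt(C1 + y^2)
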